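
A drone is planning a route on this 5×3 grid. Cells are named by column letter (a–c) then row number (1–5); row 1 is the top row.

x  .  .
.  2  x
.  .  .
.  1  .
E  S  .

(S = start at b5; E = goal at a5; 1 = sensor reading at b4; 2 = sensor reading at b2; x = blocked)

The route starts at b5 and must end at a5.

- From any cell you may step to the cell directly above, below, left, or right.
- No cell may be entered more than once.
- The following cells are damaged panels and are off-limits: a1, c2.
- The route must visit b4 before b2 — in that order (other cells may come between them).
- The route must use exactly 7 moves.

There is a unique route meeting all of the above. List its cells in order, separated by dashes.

The waypoints must appear in the order b4, b2, with no cell reused.
Route from b5: 3× up (reaching b2), left to a2, 3× down (reaching a5) — 7 moves in all.
Check: order respected (1 at step 1, 2 at step 3); 7 moves as required.

b5 - b4 - b3 - b2 - a2 - a3 - a4 - a5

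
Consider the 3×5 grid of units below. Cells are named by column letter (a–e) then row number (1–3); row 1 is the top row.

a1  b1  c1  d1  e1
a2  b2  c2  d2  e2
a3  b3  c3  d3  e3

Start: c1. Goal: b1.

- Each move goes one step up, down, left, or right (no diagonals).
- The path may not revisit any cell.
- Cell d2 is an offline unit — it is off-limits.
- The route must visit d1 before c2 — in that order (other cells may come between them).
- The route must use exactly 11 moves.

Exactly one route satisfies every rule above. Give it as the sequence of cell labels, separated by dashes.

c1 - d1 - e1 - e2 - e3 - d3 - c3 - c2 - b2 - a2 - a1 - b1

The waypoints must appear in the order d1, c2, with no cell reused.
Route from c1: 2× right (reaching e1), 2× down (reaching e3), 2× left (reaching c3), up to c2, 2× left (reaching a2), up to a1, right to b1 — 11 moves in all.
Check: order respected (d1 at step 1, c2 at step 7); 11 moves as required.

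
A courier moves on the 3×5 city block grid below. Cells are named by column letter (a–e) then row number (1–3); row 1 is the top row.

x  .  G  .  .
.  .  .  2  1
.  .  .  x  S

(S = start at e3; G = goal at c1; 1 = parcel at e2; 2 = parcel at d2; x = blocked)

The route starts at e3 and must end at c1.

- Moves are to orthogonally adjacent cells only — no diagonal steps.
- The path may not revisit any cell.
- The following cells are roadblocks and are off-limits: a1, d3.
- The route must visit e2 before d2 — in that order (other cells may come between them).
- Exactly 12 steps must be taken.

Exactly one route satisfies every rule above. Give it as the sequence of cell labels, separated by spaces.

e3 e2 e1 d1 d2 c2 c3 b3 a3 a2 b2 b1 c1

The waypoints must appear in the order e2, d2, with no cell reused.
Route from e3: 2× up (reaching e1), left to d1, down to d2, left to c2, down to c3, 2× left (reaching a3), up to a2, right to b2, up to b1, right to c1 — 12 moves in all.
Check: order respected (1 at step 1, 2 at step 4); 12 moves as required.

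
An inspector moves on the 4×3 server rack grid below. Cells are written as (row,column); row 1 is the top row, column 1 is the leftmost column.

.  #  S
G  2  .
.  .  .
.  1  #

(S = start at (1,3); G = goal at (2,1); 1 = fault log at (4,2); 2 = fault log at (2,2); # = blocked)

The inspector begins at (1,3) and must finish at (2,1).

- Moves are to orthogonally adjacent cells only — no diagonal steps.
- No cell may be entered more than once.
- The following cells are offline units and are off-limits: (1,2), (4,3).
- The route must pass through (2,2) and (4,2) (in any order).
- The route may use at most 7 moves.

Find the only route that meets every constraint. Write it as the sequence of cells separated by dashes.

(1,3) - (2,3) - (2,2) - (3,2) - (4,2) - (4,1) - (3,1) - (2,1)

The budget equals the shortest possible length, so every move has to be on a shortest route through the required cells.
Route from (1,3): down to (2,3), left to (2,2), 2× down (reaching (4,2)), left to (4,1), 2× up (reaching (2,1)) — 7 moves in all.
Check: all required cells visited; 7 ≤ 7 moves.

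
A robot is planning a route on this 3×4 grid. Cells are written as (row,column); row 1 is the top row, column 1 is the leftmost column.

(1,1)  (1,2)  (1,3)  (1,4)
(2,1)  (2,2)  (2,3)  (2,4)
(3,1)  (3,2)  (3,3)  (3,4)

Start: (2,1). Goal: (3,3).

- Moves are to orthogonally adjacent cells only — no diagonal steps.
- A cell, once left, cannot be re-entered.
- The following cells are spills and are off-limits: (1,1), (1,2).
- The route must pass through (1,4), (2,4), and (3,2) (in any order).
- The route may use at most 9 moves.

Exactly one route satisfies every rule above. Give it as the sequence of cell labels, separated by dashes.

Any route must reach (1,4), (2,4), and (3,2) and still end at (3,3) within 9 moves, so the order of the required stops is forced.
Route from (2,1): down to (3,1), right to (3,2), up to (2,2), right to (2,3), up to (1,3), right to (1,4), 2× down (reaching (3,4)), left to (3,3) — 9 moves in all.
Check: all required cells visited; 9 ≤ 9 moves.

(2,1) - (3,1) - (3,2) - (2,2) - (2,3) - (1,3) - (1,4) - (2,4) - (3,4) - (3,3)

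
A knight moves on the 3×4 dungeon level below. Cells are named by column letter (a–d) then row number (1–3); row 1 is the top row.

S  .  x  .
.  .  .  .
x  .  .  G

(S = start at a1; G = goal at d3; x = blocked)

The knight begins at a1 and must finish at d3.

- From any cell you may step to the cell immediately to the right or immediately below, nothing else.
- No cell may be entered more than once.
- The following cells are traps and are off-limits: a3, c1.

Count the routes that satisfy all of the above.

A right/down-only route from a1 to d3 makes exactly 2 down-moves and 3 right-moves in some order.
With no other constraints that would be C(5,2) = 10 routes.
Subtract routes through each blocked cell (inclusion–exclusion for overlaps): − through c1: 3 − through a3: 1 → 6.
That gives 6 routes.

6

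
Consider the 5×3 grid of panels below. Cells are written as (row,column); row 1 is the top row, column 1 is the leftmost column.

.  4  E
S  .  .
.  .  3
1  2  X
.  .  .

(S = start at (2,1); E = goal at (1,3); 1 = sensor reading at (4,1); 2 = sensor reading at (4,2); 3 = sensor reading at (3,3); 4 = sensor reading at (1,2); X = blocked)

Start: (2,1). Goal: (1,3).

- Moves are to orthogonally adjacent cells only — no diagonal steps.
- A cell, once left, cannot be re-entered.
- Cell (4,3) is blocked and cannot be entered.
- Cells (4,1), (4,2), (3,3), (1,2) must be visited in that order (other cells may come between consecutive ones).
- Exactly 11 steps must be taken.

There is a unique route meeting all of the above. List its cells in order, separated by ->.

(2,1) -> (3,1) -> (4,1) -> (5,1) -> (5,2) -> (4,2) -> (3,2) -> (3,3) -> (2,3) -> (2,2) -> (1,2) -> (1,3)

The waypoints must appear in the order (4,1), (4,2), (3,3), (1,2), with no cell reused.
Route from (2,1): 3× down (reaching (5,1)), right to (5,2), 2× up (reaching (3,2)), right to (3,3), up to (2,3), left to (2,2), up to (1,2), right to (1,3) — 11 moves in all.
Check: order respected (1 at step 2, 2 at step 5, 3 at step 7, 4 at step 10); 11 moves as required.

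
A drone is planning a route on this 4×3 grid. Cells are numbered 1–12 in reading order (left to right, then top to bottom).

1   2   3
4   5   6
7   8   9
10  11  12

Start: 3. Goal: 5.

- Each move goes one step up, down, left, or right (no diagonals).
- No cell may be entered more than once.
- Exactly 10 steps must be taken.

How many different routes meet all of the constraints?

7

Need simple routes of exactly 10 moves from 3 to 5 (Manhattan distance 2, so 4 moves are spent on a detour and 4 undoing it).
Enumerating: 3 6 9 12 11 8 7 4 1 2 5 | 3 6 9 12 11 10 7 4 1 2 5 | 3 6 9 8 11 10 7 4 1 2 5 | 3 2 1 4 7 10 11 8 9 6 5 | 3 2 1 4 7 10 11 12 9 6 5 | 3 2 1 4 7 10 11 12 9 8 5 | 3 2 1 4 7 8 11 12 9 6 5.
That gives 7 routes.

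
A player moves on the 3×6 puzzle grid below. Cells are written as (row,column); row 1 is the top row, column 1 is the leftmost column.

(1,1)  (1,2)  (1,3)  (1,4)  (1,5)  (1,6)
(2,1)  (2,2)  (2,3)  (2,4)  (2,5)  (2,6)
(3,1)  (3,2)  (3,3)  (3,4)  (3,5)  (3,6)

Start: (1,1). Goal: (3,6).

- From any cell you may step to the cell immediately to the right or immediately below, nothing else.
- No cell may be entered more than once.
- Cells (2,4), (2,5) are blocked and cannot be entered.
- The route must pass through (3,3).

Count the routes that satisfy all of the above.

A right/down-only route from (1,1) to (3,6) makes exactly 2 down-moves and 5 right-moves in some order.
With no other constraints that would be C(7,2) = 21 routes.
Split at (3,3) and multiply the segment counts (each segment already excludes blocked cells): (1,1)→(3,3): 6; (3,3)→(3,6): 1; product = 6.
That gives 6 routes.

6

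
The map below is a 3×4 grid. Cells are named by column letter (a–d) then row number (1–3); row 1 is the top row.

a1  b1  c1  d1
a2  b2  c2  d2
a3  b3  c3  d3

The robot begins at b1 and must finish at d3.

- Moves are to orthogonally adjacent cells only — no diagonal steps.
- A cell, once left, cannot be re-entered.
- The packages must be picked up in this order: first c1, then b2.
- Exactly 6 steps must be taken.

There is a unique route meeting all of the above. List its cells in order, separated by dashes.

b1 - c1 - c2 - b2 - b3 - c3 - d3

The waypoints must appear in the order c1, b2, with no cell reused.
Route from b1: right to c1, down to c2, left to b2, down to b3, 2× right (reaching d3) — 6 moves in all.
Check: order respected (c1 at step 1, b2 at step 3); 6 moves as required.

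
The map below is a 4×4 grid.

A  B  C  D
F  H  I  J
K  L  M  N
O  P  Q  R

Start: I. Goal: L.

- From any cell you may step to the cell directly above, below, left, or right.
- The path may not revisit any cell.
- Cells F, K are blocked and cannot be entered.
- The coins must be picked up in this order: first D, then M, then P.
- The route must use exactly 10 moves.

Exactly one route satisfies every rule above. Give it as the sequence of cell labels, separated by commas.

The waypoints must appear in the order D, M, P, with no cell reused.
Route from I: left 1 to H, up 1 to B, right 2 to D, down 2 to N, left 1 to M, down 1 to Q, left 1 to P, up 1 to L — 10 moves in all.
Check: order respected (D at step 4, M at step 7, P at step 9); 10 moves as required.

I, H, B, C, D, J, N, M, Q, P, L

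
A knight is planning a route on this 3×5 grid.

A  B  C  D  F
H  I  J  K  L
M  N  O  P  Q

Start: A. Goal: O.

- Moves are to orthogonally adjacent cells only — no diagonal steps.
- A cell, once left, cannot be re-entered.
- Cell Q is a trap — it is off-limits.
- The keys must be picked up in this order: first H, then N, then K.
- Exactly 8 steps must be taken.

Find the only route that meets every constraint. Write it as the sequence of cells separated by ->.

A -> H -> M -> N -> I -> J -> K -> P -> O

The waypoints must appear in the order H, N, K, with no cell reused.
Route from A: 2× down (reaching M), right to N, up to I, 2× right (reaching K), down to P, left to O — 8 moves in all.
Check: order respected (H at step 1, N at step 3, K at step 6); 8 moves as required.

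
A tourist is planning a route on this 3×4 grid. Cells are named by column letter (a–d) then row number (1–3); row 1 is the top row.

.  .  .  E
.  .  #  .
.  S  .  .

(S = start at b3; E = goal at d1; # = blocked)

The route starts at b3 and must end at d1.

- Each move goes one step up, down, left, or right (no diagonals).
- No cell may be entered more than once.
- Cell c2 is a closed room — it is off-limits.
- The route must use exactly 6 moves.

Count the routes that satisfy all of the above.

3

Need simple routes of exactly 6 moves from b3 to d1 (Manhattan distance 4, so 1 moves are spent on a detour and 1 undoing it).
Enumerating: b3 b2 a2 a1 b1 c1 d1 | b3 a3 a2 a1 b1 c1 d1 | b3 a3 a2 b2 b1 c1 d1.
That gives 3 routes.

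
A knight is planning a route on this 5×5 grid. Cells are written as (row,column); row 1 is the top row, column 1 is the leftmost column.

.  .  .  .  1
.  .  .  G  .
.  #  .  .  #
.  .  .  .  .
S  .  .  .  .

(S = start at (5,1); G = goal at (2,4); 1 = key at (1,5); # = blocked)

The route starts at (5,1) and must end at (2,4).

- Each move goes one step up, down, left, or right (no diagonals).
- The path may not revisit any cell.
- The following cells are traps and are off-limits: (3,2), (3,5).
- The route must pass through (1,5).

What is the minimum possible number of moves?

Any route passes through (1,5) somewhere between (5,1) and (2,4). Summing Manhattan distances along the two legs ((5,1) → (1,5) → (2,4)) gives a lower bound of 8 + 2 = 10 moves.
A route of 10 moves achieves this: (5,1) → (4,1) → (3,1) → (2,1) → (1,1) → (1,2) → (1,3) → (1,4) → (1,5) → (2,5) → (2,4).
Since 10 matches the lower bound, it is optimal.

10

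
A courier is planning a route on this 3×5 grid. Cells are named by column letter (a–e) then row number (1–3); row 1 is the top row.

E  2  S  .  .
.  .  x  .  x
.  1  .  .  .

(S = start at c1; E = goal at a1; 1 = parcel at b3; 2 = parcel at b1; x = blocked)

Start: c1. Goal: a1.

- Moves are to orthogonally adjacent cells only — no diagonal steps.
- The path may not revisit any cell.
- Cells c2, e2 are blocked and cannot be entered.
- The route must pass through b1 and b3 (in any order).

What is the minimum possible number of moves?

Any route passes through b1 and b3 in some order between c1 and a1. Summing Manhattan distances along each leg and taking the cheapest ordering (c1 → b3 → b1 → a1) gives a lower bound of 3 + 2 + 1 = 6 moves.
A route of 6 moves achieves this: c1 → b1 → b2 → b3 → a3 → a2 → a1.
Since 6 matches the lower bound, it is optimal.

6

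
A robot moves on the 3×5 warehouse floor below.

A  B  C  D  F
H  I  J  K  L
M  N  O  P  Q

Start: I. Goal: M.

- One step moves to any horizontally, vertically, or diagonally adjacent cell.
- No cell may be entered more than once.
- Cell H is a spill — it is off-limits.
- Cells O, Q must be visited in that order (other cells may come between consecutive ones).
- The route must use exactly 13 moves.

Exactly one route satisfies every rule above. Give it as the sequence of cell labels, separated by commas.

I, A, B, C, K, O, P, Q, L, F, D, J, N, M

The waypoints must appear in the order O, Q, with no cell reused.
Route from I: up-left 1 to A, right 2 to C, down-right 1 to K, down-left 1 to O, right 2 to Q, up 2 to F, left 1 to D, down-left 2 to N, left 1 to M — 13 moves in all.
Check: order respected (O at step 5, Q at step 7); 13 moves as required.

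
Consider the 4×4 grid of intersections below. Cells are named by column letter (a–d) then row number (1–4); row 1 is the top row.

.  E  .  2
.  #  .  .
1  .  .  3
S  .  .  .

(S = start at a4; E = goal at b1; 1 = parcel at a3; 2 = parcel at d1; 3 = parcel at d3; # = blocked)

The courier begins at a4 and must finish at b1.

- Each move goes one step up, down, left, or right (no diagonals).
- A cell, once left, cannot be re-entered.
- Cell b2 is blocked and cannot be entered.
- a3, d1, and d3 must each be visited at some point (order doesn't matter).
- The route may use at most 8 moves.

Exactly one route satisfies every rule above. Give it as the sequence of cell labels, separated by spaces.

a4 a3 b3 c3 d3 d2 d1 c1 b1

The 8-move cap with required stops at a3, d1, d3 leaves no slack for detours.
Route from a4: up 1 to a3, right 3 to d3, up 2 to d1, left 2 to b1 — 8 moves in all.
Check: all required cells visited; 8 ≤ 8 moves.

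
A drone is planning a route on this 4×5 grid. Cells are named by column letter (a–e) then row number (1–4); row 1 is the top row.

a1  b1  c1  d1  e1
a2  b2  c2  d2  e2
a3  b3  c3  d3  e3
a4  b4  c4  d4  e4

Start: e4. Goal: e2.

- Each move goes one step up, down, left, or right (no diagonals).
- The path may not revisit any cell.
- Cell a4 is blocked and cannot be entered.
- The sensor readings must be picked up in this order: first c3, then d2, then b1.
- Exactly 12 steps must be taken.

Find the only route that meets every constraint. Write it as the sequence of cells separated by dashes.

e4 - d4 - c4 - c3 - d3 - d2 - c2 - b2 - b1 - c1 - d1 - e1 - e2

The waypoints must appear in the order c3, d2, b1, with no cell reused.
Route from e4: 2× left (reaching c4), up to c3, right to d3, up to d2, 2× left (reaching b2), up to b1, 3× right (reaching e1), down to e2 — 12 moves in all.
Check: order respected (c3 at step 3, d2 at step 5, b1 at step 8); 12 moves as required.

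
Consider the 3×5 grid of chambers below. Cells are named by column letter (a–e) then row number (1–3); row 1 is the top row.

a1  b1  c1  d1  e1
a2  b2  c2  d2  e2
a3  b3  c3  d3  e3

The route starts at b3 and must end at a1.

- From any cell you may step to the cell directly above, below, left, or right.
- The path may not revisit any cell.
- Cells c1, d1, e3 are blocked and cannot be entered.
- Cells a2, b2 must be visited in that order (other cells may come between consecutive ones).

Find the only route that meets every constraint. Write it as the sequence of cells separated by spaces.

b3 a3 a2 b2 b1 a1

The waypoints must appear in the order a2, b2, with no cell reused.
Route from b3: left to a3, up to a2, right to b2, up to b1, left to a1 — 5 moves in all.
Check: order respected (a2 at step 2, b2 at step 3).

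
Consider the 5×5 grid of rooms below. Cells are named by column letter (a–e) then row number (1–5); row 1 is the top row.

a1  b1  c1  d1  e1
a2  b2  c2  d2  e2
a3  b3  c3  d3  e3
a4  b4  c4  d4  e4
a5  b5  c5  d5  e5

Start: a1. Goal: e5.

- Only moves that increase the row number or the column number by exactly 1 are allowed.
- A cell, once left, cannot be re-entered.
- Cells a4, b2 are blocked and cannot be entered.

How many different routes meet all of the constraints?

25

A right/down-only route from a1 to e5 makes exactly 4 down-moves and 4 right-moves in some order.
With no other constraints that would be C(8,4) = 70 routes.
Subtract routes through each blocked cell (inclusion–exclusion for overlaps): − through b2: 40 − through a4: 5 → 25.
That gives 25 routes.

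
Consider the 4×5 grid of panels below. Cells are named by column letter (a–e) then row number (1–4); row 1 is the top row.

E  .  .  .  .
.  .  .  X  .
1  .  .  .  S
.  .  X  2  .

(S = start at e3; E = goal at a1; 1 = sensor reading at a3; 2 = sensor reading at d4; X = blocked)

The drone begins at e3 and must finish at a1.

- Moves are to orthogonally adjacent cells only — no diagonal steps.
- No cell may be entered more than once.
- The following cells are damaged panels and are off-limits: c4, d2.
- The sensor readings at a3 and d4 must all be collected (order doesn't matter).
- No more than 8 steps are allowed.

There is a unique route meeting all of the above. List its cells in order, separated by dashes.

Any route must reach a3 and d4 and still end at a1 within 8 moves, so the order of the required stops is forced.
Route from e3: down to e4, left to d4, up to d3, 3× left (reaching a3), 2× up (reaching a1) — 8 moves in all.
Check: all required cells visited; 8 ≤ 8 moves.

e3 - e4 - d4 - d3 - c3 - b3 - a3 - a2 - a1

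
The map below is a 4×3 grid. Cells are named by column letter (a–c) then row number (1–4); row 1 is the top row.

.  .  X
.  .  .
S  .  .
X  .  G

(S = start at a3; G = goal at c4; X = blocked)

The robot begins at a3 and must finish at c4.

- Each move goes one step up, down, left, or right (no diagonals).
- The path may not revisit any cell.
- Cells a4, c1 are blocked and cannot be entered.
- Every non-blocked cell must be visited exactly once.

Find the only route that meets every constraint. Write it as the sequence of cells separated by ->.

Need to visit all 10 open cells exactly once, starting at a3 and ending at c4.
Cell b1 has only two open neighbours (b2 and a1), so the path must pass straight through it: one of those is the cell it's entered from and the other is where it exits.
Route from a3: up 2 to a1, right 1 to b1, down 1 to b2, right 1 to c2, down 1 to c3, left 1 to b3, down 1 to b4, right 1 to c4 — 9 moves in all.
Check: all 10 open cells covered.

a3 -> a2 -> a1 -> b1 -> b2 -> c2 -> c3 -> b3 -> b4 -> c4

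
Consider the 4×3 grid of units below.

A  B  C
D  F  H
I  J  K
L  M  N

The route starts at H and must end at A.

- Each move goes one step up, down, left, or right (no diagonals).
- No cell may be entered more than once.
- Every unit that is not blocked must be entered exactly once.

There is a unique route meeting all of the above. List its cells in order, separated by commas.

Need to visit all 12 open cells exactly once, starting at H and ending at A.
Cell N has only two open neighbours (K and M), so the path must pass straight through it: one of those is the cell it's entered from and the other is where it exits.
Route from H: up 1 to C, left 1 to B, down 2 to J, right 1 to K, down 1 to N, left 2 to L, up 3 to A — 11 moves in all.
Check: all 12 open cells covered.

H, C, B, F, J, K, N, M, L, I, D, A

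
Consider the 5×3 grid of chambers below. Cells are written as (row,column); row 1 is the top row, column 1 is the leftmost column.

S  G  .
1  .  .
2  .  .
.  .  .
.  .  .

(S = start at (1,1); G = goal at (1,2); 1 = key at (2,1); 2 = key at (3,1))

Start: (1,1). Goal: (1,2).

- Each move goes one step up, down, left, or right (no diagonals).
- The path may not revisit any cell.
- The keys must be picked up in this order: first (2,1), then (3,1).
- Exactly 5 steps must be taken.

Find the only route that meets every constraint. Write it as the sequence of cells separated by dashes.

(1,1) - (2,1) - (3,1) - (3,2) - (2,2) - (1,2)

The waypoints must appear in the order (2,1), (3,1), with no cell reused.
Route from (1,1): down 2 to (3,1), right 1 to (3,2), up 2 to (1,2) — 5 moves in all.
Check: order respected (1 at step 1, 2 at step 2); 5 moves as required.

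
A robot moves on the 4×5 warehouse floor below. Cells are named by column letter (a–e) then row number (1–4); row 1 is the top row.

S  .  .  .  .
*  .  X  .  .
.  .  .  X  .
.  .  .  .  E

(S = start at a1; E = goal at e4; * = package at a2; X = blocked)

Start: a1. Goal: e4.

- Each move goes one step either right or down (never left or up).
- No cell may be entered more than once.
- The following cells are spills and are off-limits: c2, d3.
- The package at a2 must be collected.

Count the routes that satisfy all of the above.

A right/down-only route from a1 to e4 makes exactly 3 down-moves and 4 right-moves in some order.
With no other constraints that would be C(7,3) = 35 routes.
Split at a2 and multiply the segment counts (each segment already excludes blocked cells): a1→a2: 1; a2→e4: 5; product = 5.
That gives 5 routes.

5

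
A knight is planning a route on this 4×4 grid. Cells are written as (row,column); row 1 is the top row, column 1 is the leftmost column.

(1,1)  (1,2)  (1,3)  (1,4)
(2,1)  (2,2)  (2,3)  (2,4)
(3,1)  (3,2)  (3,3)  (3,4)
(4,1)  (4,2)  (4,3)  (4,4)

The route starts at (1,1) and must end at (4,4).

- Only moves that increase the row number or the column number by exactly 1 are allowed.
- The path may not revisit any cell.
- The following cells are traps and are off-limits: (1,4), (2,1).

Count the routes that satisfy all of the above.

9

A right/down-only route from (1,1) to (4,4) makes exactly 3 down-moves and 3 right-moves in some order.
With no other constraints that would be C(6,3) = 20 routes.
Subtract routes through each blocked cell (inclusion–exclusion for overlaps): − through (1,4): 1 − through (2,1): 10 → 9.
That gives 9 routes.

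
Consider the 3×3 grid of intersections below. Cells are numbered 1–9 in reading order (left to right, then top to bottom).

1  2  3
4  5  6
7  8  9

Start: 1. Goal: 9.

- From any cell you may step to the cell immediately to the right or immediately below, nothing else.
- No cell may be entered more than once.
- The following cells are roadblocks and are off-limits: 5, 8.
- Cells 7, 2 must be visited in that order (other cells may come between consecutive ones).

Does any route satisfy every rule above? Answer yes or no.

no

2 lies above 7, so going from 7 to 2 would need an upward move — but moves only go right/down, so 7 cannot be visited before 2.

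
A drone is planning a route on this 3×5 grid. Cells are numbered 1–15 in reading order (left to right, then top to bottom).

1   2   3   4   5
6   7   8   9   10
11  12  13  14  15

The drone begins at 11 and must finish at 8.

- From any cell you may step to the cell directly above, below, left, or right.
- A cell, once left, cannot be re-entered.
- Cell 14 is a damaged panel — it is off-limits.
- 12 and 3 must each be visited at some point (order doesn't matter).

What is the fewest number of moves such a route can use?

5

Any route passes through 12 and 3 in some order between 11 and 8. Summing Manhattan distances along each leg and taking the cheapest ordering (11 → 12 → 3 → 8) gives a lower bound of 1 + 3 + 1 = 5 moves.
A route of 5 moves achieves this: 11 → 12 → 7 → 2 → 3 → 8.
Since 5 matches the lower bound, it is optimal.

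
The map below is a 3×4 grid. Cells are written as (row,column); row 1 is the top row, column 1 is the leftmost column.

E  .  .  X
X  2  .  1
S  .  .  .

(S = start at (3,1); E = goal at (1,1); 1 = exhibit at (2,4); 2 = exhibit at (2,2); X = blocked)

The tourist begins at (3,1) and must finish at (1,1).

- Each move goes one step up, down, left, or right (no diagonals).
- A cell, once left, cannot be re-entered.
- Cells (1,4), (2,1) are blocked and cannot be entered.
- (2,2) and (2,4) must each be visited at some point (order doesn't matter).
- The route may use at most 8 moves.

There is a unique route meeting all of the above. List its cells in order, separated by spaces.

(3,1) (3,2) (3,3) (3,4) (2,4) (2,3) (2,2) (1,2) (1,1)

The 8-move cap with required stops at (2,2), (2,4) leaves no slack for detours.
Route from (3,1): 3× right (reaching (3,4)), up to (2,4), 2× left (reaching (2,2)), up to (1,2), left to (1,1) — 8 moves in all.
Check: all required cells visited; 8 ≤ 8 moves.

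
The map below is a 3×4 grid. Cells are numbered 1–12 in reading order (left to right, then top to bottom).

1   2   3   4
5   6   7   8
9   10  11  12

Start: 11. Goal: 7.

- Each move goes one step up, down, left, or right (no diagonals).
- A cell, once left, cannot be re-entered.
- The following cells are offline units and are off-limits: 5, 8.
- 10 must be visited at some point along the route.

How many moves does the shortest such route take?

Any route passes through 10 somewhere between 11 and 7. Summing Manhattan distances along the two legs (11 → 10 → 7) gives a lower bound of 1 + 2 = 3 moves.
A route of 3 moves achieves this: 11 → 10 → 6 → 7.
Since 3 matches the lower bound, it is optimal.

3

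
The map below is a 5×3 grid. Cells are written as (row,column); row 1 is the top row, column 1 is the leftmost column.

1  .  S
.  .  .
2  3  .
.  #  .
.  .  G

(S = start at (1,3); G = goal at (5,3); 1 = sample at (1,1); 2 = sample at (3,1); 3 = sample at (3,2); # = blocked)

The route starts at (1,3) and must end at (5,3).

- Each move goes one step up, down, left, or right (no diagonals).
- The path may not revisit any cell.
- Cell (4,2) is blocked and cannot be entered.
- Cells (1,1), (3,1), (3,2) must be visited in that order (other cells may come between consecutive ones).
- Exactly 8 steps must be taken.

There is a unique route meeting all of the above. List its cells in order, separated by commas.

(1,3), (1,2), (1,1), (2,1), (3,1), (3,2), (3,3), (4,3), (5,3)

The waypoints must appear in the order (1,1), (3,1), (3,2), with no cell reused.
Route from (1,3): 2× left (reaching (1,1)), 2× down (reaching (3,1)), 2× right (reaching (3,3)), 2× down (reaching (5,3)) — 8 moves in all.
Check: order respected (1 at step 2, 2 at step 4, 3 at step 5); 8 moves as required.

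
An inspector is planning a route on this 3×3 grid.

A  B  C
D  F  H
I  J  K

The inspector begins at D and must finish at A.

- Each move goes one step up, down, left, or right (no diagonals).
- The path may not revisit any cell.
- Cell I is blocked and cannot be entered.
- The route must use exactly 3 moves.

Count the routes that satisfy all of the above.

Need simple routes of exactly 3 moves from D to A (Manhattan distance 1, so 1 moves are spent on a detour and 1 undoing it).
Enumerating: D F B A.
That gives 1 route.

1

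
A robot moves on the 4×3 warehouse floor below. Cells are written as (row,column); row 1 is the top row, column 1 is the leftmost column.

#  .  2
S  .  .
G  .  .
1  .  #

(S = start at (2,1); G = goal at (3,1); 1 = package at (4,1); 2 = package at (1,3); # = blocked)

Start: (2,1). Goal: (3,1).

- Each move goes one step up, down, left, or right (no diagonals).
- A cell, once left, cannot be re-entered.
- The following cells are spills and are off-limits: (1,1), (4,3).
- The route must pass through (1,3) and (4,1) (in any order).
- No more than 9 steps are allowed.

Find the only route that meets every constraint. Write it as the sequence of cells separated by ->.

(2,1) -> (2,2) -> (1,2) -> (1,3) -> (2,3) -> (3,3) -> (3,2) -> (4,2) -> (4,1) -> (3,1)

Any route must reach (1,3) and (4,1) and still end at (3,1) within 9 moves, so the order of the required stops is forced.
Route from (2,1): right to (2,2), up to (1,2), right to (1,3), 2× down (reaching (3,3)), left to (3,2), down to (4,2), left to (4,1), up to (3,1) — 9 moves in all.
Check: all required cells visited; 9 ≤ 9 moves.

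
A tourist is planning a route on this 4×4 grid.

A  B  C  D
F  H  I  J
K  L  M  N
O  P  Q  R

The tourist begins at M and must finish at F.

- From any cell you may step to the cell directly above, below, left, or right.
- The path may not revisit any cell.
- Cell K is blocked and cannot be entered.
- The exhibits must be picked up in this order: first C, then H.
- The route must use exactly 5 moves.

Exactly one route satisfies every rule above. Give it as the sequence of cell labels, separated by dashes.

M - I - C - B - H - F

The waypoints must appear in the order C, H, with no cell reused.
Route from M: 2× up (reaching C), left to B, down to H, left to F — 5 moves in all.
Check: order respected (C at step 2, H at step 4); 5 moves as required.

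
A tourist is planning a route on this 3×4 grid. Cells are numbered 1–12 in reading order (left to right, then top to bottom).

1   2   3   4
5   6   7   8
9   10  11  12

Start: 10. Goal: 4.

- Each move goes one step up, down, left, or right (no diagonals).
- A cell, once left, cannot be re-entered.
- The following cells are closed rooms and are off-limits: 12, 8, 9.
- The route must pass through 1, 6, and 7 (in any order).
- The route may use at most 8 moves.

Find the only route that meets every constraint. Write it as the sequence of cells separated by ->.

10 -> 11 -> 7 -> 6 -> 5 -> 1 -> 2 -> 3 -> 4

The 8-move cap with required stops at 1, 6, 7 leaves no slack for detours.
Route from 10: right 1 to 11, up 1 to 7, left 2 to 5, up 1 to 1, right 3 to 4 — 8 moves in all.
Check: all required cells visited; 8 ≤ 8 moves.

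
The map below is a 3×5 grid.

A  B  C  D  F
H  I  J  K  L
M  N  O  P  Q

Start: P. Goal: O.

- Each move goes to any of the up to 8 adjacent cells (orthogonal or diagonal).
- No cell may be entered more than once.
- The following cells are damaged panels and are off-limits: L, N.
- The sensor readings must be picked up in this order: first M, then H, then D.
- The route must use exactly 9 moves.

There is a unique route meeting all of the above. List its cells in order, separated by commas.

The waypoints must appear in the order M, H, D, with no cell reused.
Route from P: up-left to J, left to I, down-left to M, up to H, up-right to B, 2× right (reaching D), down to K, down-left to O — 9 moves in all.
Check: order respected (M at step 3, H at step 4, D at step 7); 9 moves as required.

P, J, I, M, H, B, C, D, K, O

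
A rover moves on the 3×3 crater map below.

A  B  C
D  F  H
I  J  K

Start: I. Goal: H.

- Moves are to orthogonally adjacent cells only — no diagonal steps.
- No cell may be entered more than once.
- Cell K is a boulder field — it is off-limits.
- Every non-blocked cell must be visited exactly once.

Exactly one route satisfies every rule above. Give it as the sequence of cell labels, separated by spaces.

I J F D A B C H

Need to visit all 8 open cells exactly once, starting at I and ending at H.
Cell C has only two open neighbours (H and B), so the path must pass straight through it: one of those is the cell it's entered from and the other is where it exits.
Route from I: right 1 to J, up 1 to F, left 1 to D, up 1 to A, right 2 to C, down 1 to H — 7 moves in all.
Check: all 8 open cells covered.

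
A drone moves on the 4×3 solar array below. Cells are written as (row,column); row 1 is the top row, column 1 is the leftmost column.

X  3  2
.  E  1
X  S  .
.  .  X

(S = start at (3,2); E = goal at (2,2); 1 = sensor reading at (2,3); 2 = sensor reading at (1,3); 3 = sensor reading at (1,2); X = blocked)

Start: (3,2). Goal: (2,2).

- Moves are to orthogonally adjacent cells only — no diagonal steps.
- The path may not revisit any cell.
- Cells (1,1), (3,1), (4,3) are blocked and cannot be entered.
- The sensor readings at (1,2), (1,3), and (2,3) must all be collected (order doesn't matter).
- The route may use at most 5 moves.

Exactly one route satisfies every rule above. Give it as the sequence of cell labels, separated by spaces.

(3,2) (3,3) (2,3) (1,3) (1,2) (2,2)

Any route must reach (1,2), (1,3), and (2,3) and still end at (2,2) within 5 moves, so the order of the required stops is forced.
Route from (3,2): right to (3,3), 2× up (reaching (1,3)), left to (1,2), down to (2,2) — 5 moves in all.
Check: all required cells visited; 5 ≤ 5 moves.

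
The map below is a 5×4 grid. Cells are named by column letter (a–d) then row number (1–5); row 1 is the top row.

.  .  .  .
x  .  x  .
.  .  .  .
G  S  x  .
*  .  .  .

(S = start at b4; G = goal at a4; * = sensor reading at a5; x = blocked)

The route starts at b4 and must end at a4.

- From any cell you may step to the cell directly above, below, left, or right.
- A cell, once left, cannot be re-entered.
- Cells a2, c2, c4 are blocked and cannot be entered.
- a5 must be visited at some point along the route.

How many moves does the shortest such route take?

Any route passes through a5 somewhere between b4 and a4. Summing Manhattan distances along the two legs (b4 → a5 → a4) gives a lower bound of 2 + 1 = 3 moves.
A route of 3 moves achieves this: b4 → b5 → a5 → a4.
Since 3 matches the lower bound, it is optimal.

3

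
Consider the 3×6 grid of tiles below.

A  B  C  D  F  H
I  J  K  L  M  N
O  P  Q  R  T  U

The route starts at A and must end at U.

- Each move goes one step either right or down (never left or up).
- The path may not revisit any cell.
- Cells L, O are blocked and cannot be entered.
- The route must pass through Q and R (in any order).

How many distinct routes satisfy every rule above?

5

A right/down-only route from A to U makes exactly 2 down-moves and 5 right-moves in some order.
With no other constraints that would be C(7,2) = 21 routes.
A monotone route can only reach the required cells in the order Q, R, so split there and multiply the segment counts (each segment already excludes blocked cells): A→Q: 5; Q→R: 1; R→U: 1; product = 5.
That gives 5 routes.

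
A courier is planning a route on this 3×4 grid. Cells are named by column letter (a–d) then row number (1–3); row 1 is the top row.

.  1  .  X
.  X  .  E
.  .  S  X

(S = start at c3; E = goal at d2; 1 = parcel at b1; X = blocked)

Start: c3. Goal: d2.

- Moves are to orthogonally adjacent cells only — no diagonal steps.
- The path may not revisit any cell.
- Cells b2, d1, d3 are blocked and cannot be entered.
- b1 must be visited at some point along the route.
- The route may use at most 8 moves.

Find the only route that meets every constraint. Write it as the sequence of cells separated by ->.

The budget equals the shortest possible length, so every move has to be on a shortest route through the required cells.
Route from c3: 2× left (reaching a3), 2× up (reaching a1), 2× right (reaching c1), down to c2, right to d2 — 8 moves in all.
Check: all required cells visited; 8 ≤ 8 moves.

c3 -> b3 -> a3 -> a2 -> a1 -> b1 -> c1 -> c2 -> d2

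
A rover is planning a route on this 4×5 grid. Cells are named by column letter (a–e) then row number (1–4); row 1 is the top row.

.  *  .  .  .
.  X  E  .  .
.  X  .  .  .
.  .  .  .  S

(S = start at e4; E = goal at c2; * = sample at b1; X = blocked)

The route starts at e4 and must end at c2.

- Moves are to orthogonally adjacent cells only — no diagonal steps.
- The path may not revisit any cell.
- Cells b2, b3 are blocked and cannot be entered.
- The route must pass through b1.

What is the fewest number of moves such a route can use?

Any route passes through b1 somewhere between e4 and c2. Summing Manhattan distances along the two legs (e4 → b1 → c2) gives a lower bound of 6 + 2 = 8 moves.
The shortest route satisfying every rule uses 10 moves: e4 → d4 → c4 → b4 → a4 → a3 → a2 → a1 → b1 → c1 → c2.
The no-revisit rule (legs can't share cells) pushes the minimum above the 8-move bound; an exhaustive check rules out every length from 8 to 9, leaving 10 as the minimum.

10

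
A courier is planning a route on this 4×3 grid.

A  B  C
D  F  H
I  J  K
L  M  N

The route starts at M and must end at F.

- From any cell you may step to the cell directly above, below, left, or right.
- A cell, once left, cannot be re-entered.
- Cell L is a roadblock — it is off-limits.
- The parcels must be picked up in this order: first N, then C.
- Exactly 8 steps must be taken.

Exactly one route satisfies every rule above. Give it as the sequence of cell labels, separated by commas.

The waypoints must appear in the order N, C, with no cell reused.
Route from M: right to N, 3× up (reaching C), 2× left (reaching A), down to D, right to F — 8 moves in all.
Check: order respected (N at step 1, C at step 4); 8 moves as required.

M, N, K, H, C, B, A, D, F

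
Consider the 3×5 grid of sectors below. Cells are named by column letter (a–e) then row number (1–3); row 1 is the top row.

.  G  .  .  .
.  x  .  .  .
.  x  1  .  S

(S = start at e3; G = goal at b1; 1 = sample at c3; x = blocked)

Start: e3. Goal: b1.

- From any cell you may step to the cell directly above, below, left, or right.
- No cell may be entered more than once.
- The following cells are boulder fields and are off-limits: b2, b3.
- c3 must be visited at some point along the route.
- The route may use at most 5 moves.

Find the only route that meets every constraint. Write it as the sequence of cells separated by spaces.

e3 d3 c3 c2 c1 b1

Any route must reach c3 and still end at b1 within 5 moves, so the order of the required stops is forced.
Route from e3: 2× left (reaching c3), 2× up (reaching c1), left to b1 — 5 moves in all.
Check: all required cells visited; 5 ≤ 5 moves.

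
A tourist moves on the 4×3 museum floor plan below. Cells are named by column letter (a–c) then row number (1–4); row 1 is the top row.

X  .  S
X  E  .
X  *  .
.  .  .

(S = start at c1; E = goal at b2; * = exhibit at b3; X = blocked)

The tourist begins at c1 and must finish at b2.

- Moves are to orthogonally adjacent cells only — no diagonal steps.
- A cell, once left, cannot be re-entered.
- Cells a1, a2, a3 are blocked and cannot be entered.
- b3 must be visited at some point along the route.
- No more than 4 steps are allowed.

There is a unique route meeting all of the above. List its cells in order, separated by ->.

c1 -> c2 -> c3 -> b3 -> b2

The 4-move cap with required stops at b3 leaves no slack for detours.
Route from c1: 2× down (reaching c3), left to b3, up to b2 — 4 moves in all.
Check: all required cells visited; 4 ≤ 4 moves.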